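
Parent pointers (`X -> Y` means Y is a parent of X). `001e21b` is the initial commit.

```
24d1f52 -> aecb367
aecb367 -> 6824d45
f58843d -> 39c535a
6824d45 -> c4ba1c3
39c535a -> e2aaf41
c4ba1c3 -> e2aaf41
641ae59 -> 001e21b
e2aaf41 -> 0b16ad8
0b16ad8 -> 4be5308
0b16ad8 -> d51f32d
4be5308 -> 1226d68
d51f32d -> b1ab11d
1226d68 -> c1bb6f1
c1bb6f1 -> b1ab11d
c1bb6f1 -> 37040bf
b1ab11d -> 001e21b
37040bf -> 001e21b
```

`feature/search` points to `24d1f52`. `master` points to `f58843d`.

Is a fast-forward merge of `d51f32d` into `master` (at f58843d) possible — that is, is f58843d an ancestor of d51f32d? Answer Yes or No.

A fast-forward from f58843d to d51f32d is possible iff f58843d is an ancestor of d51f32d.
Ancestors of d51f32d: {001e21b, b1ab11d, d51f32d}.
f58843d is not among them, so fast-forward is not possible.

No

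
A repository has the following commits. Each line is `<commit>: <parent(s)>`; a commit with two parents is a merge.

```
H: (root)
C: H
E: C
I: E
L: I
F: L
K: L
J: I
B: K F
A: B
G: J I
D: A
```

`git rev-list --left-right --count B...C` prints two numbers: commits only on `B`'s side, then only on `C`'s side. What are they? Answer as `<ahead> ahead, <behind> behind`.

Reachable from B: {B, C, E, F, H, I, K, L}.
Reachable from C: {C, H}.
Only in B's history (ahead): {B, E, F, I, K, L} — 6.
Only in C's history (behind): {} — 0.

6 ahead, 0 behind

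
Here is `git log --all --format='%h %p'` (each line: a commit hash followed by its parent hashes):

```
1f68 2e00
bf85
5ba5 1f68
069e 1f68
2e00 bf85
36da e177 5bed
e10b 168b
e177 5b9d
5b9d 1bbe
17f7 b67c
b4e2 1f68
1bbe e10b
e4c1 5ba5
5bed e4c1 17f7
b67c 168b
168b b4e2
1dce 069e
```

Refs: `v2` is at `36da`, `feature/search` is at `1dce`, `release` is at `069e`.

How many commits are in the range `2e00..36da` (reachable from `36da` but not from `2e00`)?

13

Reachable from 36da: {168b, 17f7, 1bbe, 1f68, 2e00, 36da, 5b9d, 5ba5, 5bed, b4e2, b67c, bf85, e10b, e177, e4c1}.
Reachable from 2e00: {2e00, bf85}.
In 36da's history but not 2e00's: {168b, 17f7, 1bbe, 1f68, 36da, 5b9d, 5ba5, 5bed, b4e2, b67c, e10b, e177, e4c1} — 13 commits.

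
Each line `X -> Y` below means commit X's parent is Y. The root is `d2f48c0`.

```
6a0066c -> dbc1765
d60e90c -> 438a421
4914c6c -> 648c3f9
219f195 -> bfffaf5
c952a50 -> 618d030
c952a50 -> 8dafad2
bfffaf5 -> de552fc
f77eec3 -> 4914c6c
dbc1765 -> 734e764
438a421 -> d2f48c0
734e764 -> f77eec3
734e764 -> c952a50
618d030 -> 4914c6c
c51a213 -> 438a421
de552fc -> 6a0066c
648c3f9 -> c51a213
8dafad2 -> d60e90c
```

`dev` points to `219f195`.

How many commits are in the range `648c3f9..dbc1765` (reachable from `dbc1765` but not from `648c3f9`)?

Reachable from dbc1765: {438a421, 4914c6c, 618d030, 648c3f9, 734e764, 8dafad2, c51a213, c952a50, d2f48c0, d60e90c, dbc1765, f77eec3}.
Reachable from 648c3f9: {438a421, 648c3f9, c51a213, d2f48c0}.
In dbc1765's history but not 648c3f9's: {4914c6c, 618d030, 734e764, 8dafad2, c952a50, d60e90c, dbc1765, f77eec3} — 8 commits.

8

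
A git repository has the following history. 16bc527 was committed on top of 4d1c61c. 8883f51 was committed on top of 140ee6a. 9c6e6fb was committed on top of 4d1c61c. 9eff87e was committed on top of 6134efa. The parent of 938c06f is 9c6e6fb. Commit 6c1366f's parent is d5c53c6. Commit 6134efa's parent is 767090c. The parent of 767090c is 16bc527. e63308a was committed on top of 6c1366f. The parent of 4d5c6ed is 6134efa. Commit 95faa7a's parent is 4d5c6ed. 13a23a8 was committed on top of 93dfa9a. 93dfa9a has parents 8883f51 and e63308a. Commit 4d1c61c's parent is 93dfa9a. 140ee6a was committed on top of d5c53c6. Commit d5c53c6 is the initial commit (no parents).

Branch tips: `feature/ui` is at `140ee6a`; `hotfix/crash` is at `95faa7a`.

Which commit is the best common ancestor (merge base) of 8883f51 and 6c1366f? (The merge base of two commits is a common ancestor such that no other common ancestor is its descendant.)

Ancestors of 8883f51: {140ee6a, 8883f51, d5c53c6}.
Ancestors of 6c1366f: {6c1366f, d5c53c6}.
Common ancestors: {d5c53c6}.
The only common ancestor is d5c53c6, so it is the merge base.

d5c53c6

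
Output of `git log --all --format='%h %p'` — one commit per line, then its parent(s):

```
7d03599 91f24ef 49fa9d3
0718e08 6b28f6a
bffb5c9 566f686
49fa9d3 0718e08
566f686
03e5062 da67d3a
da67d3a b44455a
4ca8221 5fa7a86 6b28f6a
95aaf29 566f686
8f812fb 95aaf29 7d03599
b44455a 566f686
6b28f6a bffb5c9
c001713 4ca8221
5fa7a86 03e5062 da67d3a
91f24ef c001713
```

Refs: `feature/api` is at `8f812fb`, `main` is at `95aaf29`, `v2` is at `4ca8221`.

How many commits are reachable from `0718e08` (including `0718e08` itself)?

4

Walking parent pointers from 0718e08: reachable set = {0718e08, 566f686, 6b28f6a, bffb5c9}.
That is 4 commits.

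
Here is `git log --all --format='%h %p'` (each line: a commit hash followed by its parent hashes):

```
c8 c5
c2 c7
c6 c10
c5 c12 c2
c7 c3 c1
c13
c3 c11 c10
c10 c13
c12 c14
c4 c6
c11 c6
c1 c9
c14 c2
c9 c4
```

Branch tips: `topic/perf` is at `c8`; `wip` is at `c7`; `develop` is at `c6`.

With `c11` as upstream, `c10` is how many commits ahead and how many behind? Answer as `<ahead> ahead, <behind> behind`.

Reachable from c10: {c10, c13}.
Reachable from c11: {c10, c11, c13, c6}.
Only in c10's history (ahead): {} — 0.
Only in c11's history (behind): {c11, c6} — 2.

0 ahead, 2 behind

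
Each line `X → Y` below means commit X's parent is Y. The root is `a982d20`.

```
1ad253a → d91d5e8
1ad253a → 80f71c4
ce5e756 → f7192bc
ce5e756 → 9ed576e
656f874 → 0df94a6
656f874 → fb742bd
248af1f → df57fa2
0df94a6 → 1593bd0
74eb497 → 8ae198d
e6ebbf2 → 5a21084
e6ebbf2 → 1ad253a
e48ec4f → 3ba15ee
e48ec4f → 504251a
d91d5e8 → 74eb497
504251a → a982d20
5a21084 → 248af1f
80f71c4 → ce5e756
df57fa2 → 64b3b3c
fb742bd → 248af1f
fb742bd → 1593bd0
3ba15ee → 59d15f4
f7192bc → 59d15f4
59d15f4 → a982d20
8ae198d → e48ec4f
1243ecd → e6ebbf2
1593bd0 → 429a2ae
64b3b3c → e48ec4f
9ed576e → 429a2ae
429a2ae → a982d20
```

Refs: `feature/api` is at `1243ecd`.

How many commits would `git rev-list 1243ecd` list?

Walking parent pointers from 1243ecd: reachable set = {1243ecd, 1ad253a, 248af1f, 3ba15ee, 429a2ae, 504251a, 59d15f4, 5a21084, 64b3b3c, 74eb497, 80f71c4, 8ae198d, 9ed576e, a982d20, ce5e756, d91d5e8, df57fa2, e48ec4f, e6ebbf2, f7192bc}.
That is 20 commits.

20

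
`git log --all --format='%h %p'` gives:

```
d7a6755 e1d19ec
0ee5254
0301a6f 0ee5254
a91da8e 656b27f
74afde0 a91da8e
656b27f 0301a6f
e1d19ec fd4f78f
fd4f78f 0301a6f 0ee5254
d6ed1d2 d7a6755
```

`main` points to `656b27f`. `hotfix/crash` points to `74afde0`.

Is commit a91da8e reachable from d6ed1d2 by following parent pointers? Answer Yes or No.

Ancestors of d6ed1d2: {0301a6f, 0ee5254, d6ed1d2, d7a6755, e1d19ec, fd4f78f}.
a91da8e is not in that set, so it is not an ancestor of d6ed1d2.

No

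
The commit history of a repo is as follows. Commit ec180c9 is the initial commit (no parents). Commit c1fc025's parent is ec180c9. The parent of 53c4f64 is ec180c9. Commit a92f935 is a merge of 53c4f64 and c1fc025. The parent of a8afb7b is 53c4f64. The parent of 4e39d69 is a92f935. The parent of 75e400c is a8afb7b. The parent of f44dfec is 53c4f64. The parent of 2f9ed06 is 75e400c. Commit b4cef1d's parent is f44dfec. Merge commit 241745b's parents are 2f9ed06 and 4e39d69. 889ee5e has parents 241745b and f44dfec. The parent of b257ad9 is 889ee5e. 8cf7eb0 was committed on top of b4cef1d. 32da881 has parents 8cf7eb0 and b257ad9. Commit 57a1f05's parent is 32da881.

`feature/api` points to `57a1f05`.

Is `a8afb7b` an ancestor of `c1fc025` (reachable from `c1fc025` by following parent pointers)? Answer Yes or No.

No

Ancestors of c1fc025: {c1fc025, ec180c9}.
a8afb7b is not in that set, so it is not an ancestor of c1fc025.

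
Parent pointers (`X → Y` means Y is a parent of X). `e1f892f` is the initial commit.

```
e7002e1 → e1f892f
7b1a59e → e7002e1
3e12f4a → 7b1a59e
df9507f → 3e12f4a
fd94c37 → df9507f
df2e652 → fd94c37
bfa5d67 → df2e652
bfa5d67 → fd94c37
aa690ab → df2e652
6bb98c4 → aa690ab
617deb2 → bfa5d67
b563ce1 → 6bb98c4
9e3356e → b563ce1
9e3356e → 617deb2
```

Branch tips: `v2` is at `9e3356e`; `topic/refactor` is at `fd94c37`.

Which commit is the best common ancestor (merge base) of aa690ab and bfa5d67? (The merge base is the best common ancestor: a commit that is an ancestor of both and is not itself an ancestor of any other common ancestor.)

df2e652

Ancestors of aa690ab: {3e12f4a, 7b1a59e, aa690ab, df2e652, df9507f, e1f892f, e7002e1, fd94c37}.
Ancestors of bfa5d67: {3e12f4a, 7b1a59e, bfa5d67, df2e652, df9507f, e1f892f, e7002e1, fd94c37}.
Common ancestors: {3e12f4a, 7b1a59e, df2e652, df9507f, e1f892f, e7002e1, fd94c37}.
Among these, df2e652 is not an ancestor of any other common ancestor — it is the merge base.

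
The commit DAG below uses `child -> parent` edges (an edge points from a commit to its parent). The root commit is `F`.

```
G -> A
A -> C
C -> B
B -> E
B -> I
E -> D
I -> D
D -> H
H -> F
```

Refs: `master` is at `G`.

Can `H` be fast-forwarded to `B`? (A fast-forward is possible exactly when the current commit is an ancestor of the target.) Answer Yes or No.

Yes

A fast-forward from H to B is possible iff H is an ancestor of B.
Ancestors of B: {B, D, E, F, H, I}.
H is among them, so fast-forward is possible.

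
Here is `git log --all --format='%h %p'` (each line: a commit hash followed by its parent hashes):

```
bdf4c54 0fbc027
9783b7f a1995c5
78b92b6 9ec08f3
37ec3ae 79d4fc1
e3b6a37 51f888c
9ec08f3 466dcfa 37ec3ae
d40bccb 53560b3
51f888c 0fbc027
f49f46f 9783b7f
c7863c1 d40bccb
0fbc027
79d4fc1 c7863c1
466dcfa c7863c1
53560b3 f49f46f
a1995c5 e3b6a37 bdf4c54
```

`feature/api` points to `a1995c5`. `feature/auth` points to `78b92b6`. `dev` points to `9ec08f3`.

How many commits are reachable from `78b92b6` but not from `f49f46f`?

Reachable from 78b92b6: {0fbc027, 37ec3ae, 466dcfa, 51f888c, 53560b3, 78b92b6, 79d4fc1, 9783b7f, 9ec08f3, a1995c5, bdf4c54, c7863c1, d40bccb, e3b6a37, f49f46f}.
Reachable from f49f46f: {0fbc027, 51f888c, 9783b7f, a1995c5, bdf4c54, e3b6a37, f49f46f}.
In 78b92b6's history but not f49f46f's: {37ec3ae, 466dcfa, 53560b3, 78b92b6, 79d4fc1, 9ec08f3, c7863c1, d40bccb} — 8 commits.

8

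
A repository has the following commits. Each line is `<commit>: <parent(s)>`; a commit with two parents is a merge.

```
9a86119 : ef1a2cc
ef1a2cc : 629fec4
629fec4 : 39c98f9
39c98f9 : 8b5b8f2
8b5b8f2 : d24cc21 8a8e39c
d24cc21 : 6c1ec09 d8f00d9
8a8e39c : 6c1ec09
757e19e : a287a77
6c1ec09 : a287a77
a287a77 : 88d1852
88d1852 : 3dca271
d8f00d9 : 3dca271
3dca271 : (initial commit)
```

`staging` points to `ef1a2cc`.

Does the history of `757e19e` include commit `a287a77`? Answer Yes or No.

Ancestors of 757e19e (commits reachable by following parents): {3dca271, 757e19e, 88d1852, a287a77}.
a287a77 is in that set, so it is an ancestor of 757e19e.

Yes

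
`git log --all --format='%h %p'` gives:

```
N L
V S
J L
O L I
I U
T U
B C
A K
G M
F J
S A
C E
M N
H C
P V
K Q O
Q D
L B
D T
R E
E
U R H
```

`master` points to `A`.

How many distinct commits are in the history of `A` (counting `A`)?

Walking parent pointers from A: reachable set = {A, B, C, D, E, H, I, K, L, O, Q, R, T, U}.
That is 14 commits.

14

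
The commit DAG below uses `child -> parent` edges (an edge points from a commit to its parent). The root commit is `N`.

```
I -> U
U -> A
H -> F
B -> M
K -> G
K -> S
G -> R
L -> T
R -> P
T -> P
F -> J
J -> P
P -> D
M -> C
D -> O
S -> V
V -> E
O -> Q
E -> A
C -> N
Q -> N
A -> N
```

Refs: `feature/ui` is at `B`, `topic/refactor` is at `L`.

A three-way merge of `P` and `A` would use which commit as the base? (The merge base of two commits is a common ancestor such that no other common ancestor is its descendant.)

Ancestors of P: {D, N, O, P, Q}.
Ancestors of A: {A, N}.
Common ancestors: {N}.
The only common ancestor is N, so it is the merge base.

N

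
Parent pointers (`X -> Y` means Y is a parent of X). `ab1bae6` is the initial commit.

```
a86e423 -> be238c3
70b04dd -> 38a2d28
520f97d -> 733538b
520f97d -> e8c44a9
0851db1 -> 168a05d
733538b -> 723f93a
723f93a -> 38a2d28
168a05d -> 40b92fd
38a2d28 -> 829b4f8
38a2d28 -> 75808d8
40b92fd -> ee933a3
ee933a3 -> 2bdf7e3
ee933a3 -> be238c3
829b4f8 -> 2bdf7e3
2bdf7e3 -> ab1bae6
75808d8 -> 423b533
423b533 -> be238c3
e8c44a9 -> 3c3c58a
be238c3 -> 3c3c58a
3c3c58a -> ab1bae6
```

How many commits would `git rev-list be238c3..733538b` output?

7

Reachable from 733538b: {2bdf7e3, 38a2d28, 3c3c58a, 423b533, 723f93a, 733538b, 75808d8, 829b4f8, ab1bae6, be238c3}.
Reachable from be238c3: {3c3c58a, ab1bae6, be238c3}.
In 733538b's history but not be238c3's: {2bdf7e3, 38a2d28, 423b533, 723f93a, 733538b, 75808d8, 829b4f8} — 7 commits.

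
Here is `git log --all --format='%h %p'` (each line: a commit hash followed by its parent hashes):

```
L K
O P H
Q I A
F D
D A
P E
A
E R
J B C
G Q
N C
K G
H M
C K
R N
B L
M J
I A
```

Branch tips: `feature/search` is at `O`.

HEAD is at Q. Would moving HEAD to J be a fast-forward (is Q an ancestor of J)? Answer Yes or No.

A fast-forward from Q to J is possible iff Q is an ancestor of J.
Ancestors of J: {A, B, C, G, I, J, K, L, Q}.
Q is among them, so fast-forward is possible.

Yes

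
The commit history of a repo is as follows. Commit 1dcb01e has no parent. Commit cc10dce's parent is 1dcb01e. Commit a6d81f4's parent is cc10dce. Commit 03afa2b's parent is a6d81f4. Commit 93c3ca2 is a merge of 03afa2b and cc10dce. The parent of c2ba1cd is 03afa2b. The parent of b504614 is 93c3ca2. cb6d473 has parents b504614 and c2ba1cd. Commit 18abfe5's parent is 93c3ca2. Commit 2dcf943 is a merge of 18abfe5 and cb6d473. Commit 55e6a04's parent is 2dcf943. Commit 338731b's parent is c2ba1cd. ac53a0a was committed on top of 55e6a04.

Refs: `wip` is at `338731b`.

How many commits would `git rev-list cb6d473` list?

8

Walking parent pointers from cb6d473: reachable set = {03afa2b, 1dcb01e, 93c3ca2, a6d81f4, b504614, c2ba1cd, cb6d473, cc10dce}.
That is 8 commits.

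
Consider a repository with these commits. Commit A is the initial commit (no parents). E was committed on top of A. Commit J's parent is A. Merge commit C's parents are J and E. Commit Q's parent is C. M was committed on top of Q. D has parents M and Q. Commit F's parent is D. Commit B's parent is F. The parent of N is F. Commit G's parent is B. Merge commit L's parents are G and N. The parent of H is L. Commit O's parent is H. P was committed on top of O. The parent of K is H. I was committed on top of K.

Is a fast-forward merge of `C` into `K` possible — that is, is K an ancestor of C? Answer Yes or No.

No

A fast-forward from K to C is possible iff K is an ancestor of C.
Ancestors of C: {A, C, E, J}.
K is not among them, so fast-forward is not possible.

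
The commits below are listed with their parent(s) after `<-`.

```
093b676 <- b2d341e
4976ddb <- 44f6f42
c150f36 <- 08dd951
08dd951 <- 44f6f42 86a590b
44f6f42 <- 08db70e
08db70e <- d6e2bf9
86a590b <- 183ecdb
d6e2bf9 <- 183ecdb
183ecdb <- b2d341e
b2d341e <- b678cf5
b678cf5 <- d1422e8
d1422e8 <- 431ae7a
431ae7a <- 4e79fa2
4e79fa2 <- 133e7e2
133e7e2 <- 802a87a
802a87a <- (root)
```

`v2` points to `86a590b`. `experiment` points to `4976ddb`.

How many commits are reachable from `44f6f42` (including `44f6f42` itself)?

Walking parent pointers from 44f6f42: reachable set = {08db70e, 133e7e2, 183ecdb, 431ae7a, 44f6f42, 4e79fa2, 802a87a, b2d341e, b678cf5, d1422e8, d6e2bf9}.
That is 11 commits.

11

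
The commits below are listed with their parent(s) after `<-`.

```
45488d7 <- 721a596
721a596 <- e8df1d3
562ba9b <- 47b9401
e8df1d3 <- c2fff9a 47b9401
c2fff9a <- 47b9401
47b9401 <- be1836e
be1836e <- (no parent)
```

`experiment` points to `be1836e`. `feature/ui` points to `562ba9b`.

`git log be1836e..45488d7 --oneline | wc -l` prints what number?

Reachable from 45488d7: {45488d7, 47b9401, 721a596, be1836e, c2fff9a, e8df1d3}.
Reachable from be1836e: {be1836e}.
In 45488d7's history but not be1836e's: {45488d7, 47b9401, 721a596, c2fff9a, e8df1d3} — 5 commits.

5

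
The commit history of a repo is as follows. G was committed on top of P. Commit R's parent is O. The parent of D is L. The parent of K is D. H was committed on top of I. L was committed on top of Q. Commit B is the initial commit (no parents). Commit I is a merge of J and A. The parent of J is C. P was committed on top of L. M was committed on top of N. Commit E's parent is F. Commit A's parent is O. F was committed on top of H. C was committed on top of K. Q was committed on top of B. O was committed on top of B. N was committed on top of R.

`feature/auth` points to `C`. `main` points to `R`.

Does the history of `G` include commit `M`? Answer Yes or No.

Ancestors of G: {B, G, L, P, Q}.
M is not in that set, so it is not an ancestor of G.

No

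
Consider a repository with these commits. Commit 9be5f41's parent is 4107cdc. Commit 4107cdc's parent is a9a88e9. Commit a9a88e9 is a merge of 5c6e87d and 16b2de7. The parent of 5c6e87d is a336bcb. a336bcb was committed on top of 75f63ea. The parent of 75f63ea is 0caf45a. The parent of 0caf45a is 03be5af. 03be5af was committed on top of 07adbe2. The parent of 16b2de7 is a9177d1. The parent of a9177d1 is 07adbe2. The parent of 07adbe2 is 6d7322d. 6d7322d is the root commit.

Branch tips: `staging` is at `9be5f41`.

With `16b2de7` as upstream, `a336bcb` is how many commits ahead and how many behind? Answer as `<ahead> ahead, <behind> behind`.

4 ahead, 2 behind

Reachable from a336bcb: {03be5af, 07adbe2, 0caf45a, 6d7322d, 75f63ea, a336bcb}.
Reachable from 16b2de7: {07adbe2, 16b2de7, 6d7322d, a9177d1}.
Only in a336bcb's history (ahead): {03be5af, 0caf45a, 75f63ea, a336bcb} — 4.
Only in 16b2de7's history (behind): {16b2de7, a9177d1} — 2.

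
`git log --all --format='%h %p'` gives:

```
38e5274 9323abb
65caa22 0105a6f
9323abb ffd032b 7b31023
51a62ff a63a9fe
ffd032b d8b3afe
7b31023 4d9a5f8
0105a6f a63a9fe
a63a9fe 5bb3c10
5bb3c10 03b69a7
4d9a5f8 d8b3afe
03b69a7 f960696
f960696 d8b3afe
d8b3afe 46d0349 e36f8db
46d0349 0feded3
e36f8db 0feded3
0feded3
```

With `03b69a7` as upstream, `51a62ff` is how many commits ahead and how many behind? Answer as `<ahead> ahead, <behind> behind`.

Reachable from 51a62ff: {03b69a7, 0feded3, 46d0349, 51a62ff, 5bb3c10, a63a9fe, d8b3afe, e36f8db, f960696}.
Reachable from 03b69a7: {03b69a7, 0feded3, 46d0349, d8b3afe, e36f8db, f960696}.
Only in 51a62ff's history (ahead): {51a62ff, 5bb3c10, a63a9fe} — 3.
Only in 03b69a7's history (behind): {} — 0.

3 ahead, 0 behind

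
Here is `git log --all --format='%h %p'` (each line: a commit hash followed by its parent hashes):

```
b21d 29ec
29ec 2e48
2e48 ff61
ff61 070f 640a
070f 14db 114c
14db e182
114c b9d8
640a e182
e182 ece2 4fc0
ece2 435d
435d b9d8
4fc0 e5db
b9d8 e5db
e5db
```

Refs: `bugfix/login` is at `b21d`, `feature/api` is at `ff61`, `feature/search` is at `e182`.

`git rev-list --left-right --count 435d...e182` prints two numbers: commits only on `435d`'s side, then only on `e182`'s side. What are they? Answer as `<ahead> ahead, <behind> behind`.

Reachable from 435d: {435d, b9d8, e5db}.
Reachable from e182: {435d, 4fc0, b9d8, e182, e5db, ece2}.
Only in 435d's history (ahead): {} — 0.
Only in e182's history (behind): {4fc0, e182, ece2} — 3.

0 ahead, 3 behind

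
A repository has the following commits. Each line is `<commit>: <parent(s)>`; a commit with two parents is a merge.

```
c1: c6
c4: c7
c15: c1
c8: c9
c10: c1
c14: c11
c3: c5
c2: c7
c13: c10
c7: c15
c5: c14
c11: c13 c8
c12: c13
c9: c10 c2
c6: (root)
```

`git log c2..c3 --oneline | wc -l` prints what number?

8

Reachable from c3: {c1, c10, c11, c13, c14, c15, c2, c3, c5, c6, c7, c8, c9}.
Reachable from c2: {c1, c15, c2, c6, c7}.
In c3's history but not c2's: {c10, c11, c13, c14, c3, c5, c8, c9} — 8 commits.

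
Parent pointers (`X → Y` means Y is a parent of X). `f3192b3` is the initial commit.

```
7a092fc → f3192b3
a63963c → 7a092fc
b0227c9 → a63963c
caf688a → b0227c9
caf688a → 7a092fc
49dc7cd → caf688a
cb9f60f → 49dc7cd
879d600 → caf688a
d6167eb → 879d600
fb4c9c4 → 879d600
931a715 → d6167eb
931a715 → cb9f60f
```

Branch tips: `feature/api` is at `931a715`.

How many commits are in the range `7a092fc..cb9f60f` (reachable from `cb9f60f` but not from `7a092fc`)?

5

Reachable from cb9f60f: {49dc7cd, 7a092fc, a63963c, b0227c9, caf688a, cb9f60f, f3192b3}.
Reachable from 7a092fc: {7a092fc, f3192b3}.
In cb9f60f's history but not 7a092fc's: {49dc7cd, a63963c, b0227c9, caf688a, cb9f60f} — 5 commits.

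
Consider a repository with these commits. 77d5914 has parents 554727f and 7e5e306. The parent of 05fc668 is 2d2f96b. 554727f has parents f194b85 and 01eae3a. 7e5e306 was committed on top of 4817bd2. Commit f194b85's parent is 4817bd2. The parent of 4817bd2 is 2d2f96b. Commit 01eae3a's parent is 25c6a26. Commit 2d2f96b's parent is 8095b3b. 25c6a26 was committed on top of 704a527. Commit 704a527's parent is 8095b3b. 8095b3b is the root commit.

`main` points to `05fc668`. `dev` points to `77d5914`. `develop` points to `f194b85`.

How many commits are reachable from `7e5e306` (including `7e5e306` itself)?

Walking parent pointers from 7e5e306: reachable set = {2d2f96b, 4817bd2, 7e5e306, 8095b3b}.
That is 4 commits.

4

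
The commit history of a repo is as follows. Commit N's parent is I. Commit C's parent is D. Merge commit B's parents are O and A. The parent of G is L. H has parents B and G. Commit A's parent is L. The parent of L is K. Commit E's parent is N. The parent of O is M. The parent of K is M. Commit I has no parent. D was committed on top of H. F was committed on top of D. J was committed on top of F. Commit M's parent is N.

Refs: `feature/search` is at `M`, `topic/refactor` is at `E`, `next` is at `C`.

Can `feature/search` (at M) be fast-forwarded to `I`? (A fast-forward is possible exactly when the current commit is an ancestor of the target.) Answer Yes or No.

No

A fast-forward from M to I is possible iff M is an ancestor of I.
Ancestors of I: {I}.
M is not among them, so fast-forward is not possible.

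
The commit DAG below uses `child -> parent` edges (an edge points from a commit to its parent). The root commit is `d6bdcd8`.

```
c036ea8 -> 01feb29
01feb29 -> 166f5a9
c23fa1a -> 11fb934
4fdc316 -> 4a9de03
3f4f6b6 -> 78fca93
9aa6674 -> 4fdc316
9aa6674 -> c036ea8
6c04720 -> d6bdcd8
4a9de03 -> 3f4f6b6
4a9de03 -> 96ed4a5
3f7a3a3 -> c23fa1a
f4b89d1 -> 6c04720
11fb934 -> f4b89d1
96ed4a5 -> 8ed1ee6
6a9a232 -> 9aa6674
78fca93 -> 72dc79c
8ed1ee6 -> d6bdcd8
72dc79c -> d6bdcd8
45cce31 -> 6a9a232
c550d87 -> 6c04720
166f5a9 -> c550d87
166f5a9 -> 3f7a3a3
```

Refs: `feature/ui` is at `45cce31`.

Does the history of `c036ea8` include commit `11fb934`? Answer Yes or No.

Yes

Ancestors of c036ea8 (commits reachable by following parents): {01feb29, 11fb934, 166f5a9, 3f7a3a3, 6c04720, c036ea8, c23fa1a, c550d87, d6bdcd8, f4b89d1}.
11fb934 is in that set, so it is an ancestor of c036ea8.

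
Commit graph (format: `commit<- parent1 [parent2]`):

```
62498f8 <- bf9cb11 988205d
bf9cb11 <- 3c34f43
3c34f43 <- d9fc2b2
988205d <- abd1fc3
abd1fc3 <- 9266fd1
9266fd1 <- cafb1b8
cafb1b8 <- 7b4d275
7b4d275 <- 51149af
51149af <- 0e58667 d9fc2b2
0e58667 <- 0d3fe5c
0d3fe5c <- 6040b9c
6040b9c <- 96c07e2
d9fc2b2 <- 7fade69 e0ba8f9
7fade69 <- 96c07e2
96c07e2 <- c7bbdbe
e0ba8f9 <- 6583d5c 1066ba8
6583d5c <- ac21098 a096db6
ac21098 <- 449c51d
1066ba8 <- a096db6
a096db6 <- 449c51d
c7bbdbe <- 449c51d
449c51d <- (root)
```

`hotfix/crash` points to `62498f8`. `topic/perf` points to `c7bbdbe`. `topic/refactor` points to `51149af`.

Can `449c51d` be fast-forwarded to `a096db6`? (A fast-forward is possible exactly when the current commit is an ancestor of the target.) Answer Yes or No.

Yes

A fast-forward from 449c51d to a096db6 is possible iff 449c51d is an ancestor of a096db6.
Ancestors of a096db6: {449c51d, a096db6}.
449c51d is among them, so fast-forward is possible.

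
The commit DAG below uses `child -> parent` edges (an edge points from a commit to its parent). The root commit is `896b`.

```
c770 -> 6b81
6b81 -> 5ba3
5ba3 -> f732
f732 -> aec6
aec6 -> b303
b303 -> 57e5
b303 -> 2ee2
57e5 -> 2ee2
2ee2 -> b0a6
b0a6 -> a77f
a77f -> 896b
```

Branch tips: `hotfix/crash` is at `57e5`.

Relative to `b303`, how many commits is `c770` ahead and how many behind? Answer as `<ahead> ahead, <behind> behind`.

Reachable from c770: {2ee2, 57e5, 5ba3, 6b81, 896b, a77f, aec6, b0a6, b303, c770, f732}.
Reachable from b303: {2ee2, 57e5, 896b, a77f, b0a6, b303}.
Only in c770's history (ahead): {5ba3, 6b81, aec6, c770, f732} — 5.
Only in b303's history (behind): {} — 0.

5 ahead, 0 behind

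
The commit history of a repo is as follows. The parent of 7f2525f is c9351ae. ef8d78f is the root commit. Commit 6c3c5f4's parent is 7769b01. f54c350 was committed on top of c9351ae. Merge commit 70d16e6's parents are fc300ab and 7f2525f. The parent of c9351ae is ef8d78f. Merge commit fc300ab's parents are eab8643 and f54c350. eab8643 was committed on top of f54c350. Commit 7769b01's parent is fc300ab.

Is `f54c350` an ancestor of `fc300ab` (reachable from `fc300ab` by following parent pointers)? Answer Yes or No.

Yes

Ancestors of fc300ab (commits reachable by following parents): {c9351ae, eab8643, ef8d78f, f54c350, fc300ab}.
f54c350 is in that set, so it is an ancestor of fc300ab.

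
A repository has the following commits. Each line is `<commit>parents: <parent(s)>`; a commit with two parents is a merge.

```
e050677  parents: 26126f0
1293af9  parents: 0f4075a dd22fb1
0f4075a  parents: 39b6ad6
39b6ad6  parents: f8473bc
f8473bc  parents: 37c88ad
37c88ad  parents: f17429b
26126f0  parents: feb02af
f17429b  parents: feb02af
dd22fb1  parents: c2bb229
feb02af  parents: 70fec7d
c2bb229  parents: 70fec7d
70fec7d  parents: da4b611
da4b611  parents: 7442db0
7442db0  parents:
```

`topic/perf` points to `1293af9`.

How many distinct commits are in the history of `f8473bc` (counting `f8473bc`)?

7

Walking parent pointers from f8473bc: reachable set = {37c88ad, 70fec7d, 7442db0, da4b611, f17429b, f8473bc, feb02af}.
That is 7 commits.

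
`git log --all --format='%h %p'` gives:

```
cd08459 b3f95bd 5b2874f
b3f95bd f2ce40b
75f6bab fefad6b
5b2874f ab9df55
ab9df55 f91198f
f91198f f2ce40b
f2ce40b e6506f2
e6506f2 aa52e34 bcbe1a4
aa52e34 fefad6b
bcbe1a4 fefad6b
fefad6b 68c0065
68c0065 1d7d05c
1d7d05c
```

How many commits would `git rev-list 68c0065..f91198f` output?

6

Reachable from f91198f: {1d7d05c, 68c0065, aa52e34, bcbe1a4, e6506f2, f2ce40b, f91198f, fefad6b}.
Reachable from 68c0065: {1d7d05c, 68c0065}.
In f91198f's history but not 68c0065's: {aa52e34, bcbe1a4, e6506f2, f2ce40b, f91198f, fefad6b} — 6 commits.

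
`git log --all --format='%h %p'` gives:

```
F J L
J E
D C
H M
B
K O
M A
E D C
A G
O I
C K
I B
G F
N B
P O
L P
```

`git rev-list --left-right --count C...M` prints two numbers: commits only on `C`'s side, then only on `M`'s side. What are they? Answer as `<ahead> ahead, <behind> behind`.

Reachable from C: {B, C, I, K, O}.
Reachable from M: {A, B, C, D, E, F, G, I, J, K, L, M, O, P}.
Only in C's history (ahead): {} — 0.
Only in M's history (behind): {A, D, E, F, G, J, L, M, P} — 9.

0 ahead, 9 behind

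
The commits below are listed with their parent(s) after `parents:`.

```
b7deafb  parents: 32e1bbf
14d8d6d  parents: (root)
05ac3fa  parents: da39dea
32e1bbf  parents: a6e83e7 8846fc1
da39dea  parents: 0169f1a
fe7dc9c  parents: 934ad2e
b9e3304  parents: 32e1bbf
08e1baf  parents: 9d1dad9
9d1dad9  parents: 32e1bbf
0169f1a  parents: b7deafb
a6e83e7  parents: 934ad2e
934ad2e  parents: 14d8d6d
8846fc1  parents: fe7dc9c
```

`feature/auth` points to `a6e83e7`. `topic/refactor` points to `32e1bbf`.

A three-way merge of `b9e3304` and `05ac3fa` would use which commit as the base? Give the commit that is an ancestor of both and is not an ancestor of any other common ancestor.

32e1bbf

Ancestors of b9e3304: {14d8d6d, 32e1bbf, 8846fc1, 934ad2e, a6e83e7, b9e3304, fe7dc9c}.
Ancestors of 05ac3fa: {0169f1a, 05ac3fa, 14d8d6d, 32e1bbf, 8846fc1, 934ad2e, a6e83e7, b7deafb, da39dea, fe7dc9c}.
Common ancestors: {14d8d6d, 32e1bbf, 8846fc1, 934ad2e, a6e83e7, fe7dc9c}.
Among these, 32e1bbf is not an ancestor of any other common ancestor — it is the merge base.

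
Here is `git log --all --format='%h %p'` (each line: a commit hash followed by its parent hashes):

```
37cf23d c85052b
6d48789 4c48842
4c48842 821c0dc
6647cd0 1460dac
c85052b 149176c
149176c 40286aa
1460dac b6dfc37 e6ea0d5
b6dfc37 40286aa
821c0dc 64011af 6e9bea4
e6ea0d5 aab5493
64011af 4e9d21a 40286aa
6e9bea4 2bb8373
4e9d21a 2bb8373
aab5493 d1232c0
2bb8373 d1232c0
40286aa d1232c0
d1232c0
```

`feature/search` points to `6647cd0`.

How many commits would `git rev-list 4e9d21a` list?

3

Walking parent pointers from 4e9d21a: reachable set = {2bb8373, 4e9d21a, d1232c0}.
That is 3 commits.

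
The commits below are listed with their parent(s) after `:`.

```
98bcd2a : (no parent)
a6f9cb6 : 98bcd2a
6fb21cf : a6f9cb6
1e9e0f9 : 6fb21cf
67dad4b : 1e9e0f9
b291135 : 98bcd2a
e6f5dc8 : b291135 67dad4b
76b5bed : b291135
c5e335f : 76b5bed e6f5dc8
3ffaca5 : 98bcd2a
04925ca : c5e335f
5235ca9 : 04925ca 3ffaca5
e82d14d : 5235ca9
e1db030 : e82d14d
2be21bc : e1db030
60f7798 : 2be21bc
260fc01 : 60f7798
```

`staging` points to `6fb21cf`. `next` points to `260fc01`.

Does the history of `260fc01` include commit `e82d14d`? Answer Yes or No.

Ancestors of 260fc01 (commits reachable by following parents): {04925ca, 1e9e0f9, 260fc01, 2be21bc, 3ffaca5, 5235ca9, 60f7798, 67dad4b, 6fb21cf, 76b5bed, 98bcd2a, a6f9cb6, b291135, c5e335f, e1db030, e6f5dc8, e82d14d}.
e82d14d is in that set, so it is an ancestor of 260fc01.

Yes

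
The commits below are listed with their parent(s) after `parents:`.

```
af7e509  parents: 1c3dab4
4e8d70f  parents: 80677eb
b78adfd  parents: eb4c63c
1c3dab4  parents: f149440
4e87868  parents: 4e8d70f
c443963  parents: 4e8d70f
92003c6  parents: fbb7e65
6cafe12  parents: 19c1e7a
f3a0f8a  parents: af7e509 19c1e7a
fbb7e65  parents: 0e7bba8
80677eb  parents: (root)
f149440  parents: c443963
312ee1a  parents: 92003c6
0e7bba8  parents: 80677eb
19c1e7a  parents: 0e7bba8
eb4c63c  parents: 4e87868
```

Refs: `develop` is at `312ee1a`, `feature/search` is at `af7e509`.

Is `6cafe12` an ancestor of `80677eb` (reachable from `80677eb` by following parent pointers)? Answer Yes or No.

No

Ancestors of 80677eb: {80677eb}.
6cafe12 is not in that set, so it is not an ancestor of 80677eb.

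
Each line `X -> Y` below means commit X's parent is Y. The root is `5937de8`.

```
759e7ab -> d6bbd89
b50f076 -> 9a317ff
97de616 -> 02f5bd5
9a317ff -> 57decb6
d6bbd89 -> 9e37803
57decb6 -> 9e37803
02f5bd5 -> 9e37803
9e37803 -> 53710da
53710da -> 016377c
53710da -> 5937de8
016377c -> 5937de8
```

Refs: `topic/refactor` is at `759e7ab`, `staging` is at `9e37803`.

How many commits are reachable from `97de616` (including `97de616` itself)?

6

Walking parent pointers from 97de616: reachable set = {016377c, 02f5bd5, 53710da, 5937de8, 97de616, 9e37803}.
That is 6 commits.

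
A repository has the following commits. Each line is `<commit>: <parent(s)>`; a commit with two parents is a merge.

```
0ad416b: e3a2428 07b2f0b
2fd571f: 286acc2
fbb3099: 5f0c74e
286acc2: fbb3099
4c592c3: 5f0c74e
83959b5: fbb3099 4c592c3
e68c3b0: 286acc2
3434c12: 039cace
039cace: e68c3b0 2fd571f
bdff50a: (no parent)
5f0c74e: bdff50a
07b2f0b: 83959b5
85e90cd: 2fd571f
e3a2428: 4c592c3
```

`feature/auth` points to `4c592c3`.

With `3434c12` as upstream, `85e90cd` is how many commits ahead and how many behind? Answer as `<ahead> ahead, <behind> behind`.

Reachable from 85e90cd: {286acc2, 2fd571f, 5f0c74e, 85e90cd, bdff50a, fbb3099}.
Reachable from 3434c12: {039cace, 286acc2, 2fd571f, 3434c12, 5f0c74e, bdff50a, e68c3b0, fbb3099}.
Only in 85e90cd's history (ahead): {85e90cd} — 1.
Only in 3434c12's history (behind): {039cace, 3434c12, e68c3b0} — 3.

1 ahead, 3 behind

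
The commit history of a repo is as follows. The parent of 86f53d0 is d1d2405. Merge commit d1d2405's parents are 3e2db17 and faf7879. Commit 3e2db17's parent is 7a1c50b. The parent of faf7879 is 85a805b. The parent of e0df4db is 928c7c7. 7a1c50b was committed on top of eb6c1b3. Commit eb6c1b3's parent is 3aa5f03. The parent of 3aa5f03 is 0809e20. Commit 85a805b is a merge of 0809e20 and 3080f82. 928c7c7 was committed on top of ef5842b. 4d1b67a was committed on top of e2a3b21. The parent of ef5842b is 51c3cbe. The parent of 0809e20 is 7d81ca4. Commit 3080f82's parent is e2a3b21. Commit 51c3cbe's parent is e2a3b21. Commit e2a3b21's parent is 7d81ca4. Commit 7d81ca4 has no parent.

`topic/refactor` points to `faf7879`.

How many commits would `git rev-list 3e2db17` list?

6

Walking parent pointers from 3e2db17: reachable set = {0809e20, 3aa5f03, 3e2db17, 7a1c50b, 7d81ca4, eb6c1b3}.
That is 6 commits.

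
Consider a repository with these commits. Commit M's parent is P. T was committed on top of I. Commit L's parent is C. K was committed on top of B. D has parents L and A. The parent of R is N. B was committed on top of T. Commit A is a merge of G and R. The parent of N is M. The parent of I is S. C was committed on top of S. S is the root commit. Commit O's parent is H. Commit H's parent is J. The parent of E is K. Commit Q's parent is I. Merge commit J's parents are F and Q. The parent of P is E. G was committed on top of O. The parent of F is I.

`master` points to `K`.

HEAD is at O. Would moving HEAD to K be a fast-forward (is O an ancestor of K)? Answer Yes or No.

A fast-forward from O to K is possible iff O is an ancestor of K.
Ancestors of K: {B, I, K, S, T}.
O is not among them, so fast-forward is not possible.

No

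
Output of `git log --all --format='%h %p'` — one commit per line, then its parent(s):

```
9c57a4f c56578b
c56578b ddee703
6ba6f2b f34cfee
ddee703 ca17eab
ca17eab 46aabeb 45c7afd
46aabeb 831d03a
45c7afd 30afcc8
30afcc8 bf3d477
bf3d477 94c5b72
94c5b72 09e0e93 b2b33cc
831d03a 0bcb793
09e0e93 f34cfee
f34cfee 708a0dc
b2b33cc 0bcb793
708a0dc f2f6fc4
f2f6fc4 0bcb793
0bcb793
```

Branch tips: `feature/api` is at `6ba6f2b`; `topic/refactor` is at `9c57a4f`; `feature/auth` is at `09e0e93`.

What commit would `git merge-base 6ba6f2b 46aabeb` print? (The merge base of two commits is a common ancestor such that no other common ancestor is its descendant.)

0bcb793

Ancestors of 6ba6f2b: {0bcb793, 6ba6f2b, 708a0dc, f2f6fc4, f34cfee}.
Ancestors of 46aabeb: {0bcb793, 46aabeb, 831d03a}.
Common ancestors: {0bcb793}.
The only common ancestor is 0bcb793, so it is the merge base.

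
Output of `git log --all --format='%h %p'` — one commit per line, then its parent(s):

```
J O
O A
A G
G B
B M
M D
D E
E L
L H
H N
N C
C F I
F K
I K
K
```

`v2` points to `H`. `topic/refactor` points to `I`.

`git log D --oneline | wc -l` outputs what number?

9

Walking parent pointers from D: reachable set = {C, D, E, F, H, I, K, L, N}.
That is 9 commits.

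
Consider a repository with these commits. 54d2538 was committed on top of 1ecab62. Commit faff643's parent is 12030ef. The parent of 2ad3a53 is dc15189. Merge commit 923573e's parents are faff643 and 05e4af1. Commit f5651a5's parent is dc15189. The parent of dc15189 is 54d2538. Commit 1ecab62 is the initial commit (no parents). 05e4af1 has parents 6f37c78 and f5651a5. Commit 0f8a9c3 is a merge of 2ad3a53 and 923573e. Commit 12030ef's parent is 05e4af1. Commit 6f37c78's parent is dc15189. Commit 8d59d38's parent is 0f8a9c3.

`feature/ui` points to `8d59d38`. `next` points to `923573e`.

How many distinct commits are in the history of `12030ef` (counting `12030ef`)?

Walking parent pointers from 12030ef: reachable set = {05e4af1, 12030ef, 1ecab62, 54d2538, 6f37c78, dc15189, f5651a5}.
That is 7 commits.

7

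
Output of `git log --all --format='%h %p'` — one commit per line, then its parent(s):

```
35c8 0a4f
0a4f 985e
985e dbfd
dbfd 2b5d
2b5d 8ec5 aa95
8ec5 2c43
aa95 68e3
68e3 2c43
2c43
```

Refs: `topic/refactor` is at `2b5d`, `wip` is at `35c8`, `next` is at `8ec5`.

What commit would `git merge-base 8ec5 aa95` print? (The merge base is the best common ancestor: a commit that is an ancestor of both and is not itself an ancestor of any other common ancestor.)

Ancestors of 8ec5: {2c43, 8ec5}.
Ancestors of aa95: {2c43, 68e3, aa95}.
Common ancestors: {2c43}.
The only common ancestor is 2c43, so it is the merge base.

2c43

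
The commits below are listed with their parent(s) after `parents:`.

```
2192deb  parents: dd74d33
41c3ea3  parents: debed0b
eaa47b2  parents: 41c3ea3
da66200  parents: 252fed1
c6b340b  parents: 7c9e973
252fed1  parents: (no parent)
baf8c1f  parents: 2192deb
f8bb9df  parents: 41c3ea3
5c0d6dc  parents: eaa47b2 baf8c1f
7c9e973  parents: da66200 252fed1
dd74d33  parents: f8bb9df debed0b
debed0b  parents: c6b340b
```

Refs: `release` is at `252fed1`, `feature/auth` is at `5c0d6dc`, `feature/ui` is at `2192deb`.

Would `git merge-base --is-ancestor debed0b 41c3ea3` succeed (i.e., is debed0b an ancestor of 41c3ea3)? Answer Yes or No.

Ancestors of 41c3ea3 (commits reachable by following parents): {252fed1, 41c3ea3, 7c9e973, c6b340b, da66200, debed0b}.
debed0b is in that set, so it is an ancestor of 41c3ea3.

Yes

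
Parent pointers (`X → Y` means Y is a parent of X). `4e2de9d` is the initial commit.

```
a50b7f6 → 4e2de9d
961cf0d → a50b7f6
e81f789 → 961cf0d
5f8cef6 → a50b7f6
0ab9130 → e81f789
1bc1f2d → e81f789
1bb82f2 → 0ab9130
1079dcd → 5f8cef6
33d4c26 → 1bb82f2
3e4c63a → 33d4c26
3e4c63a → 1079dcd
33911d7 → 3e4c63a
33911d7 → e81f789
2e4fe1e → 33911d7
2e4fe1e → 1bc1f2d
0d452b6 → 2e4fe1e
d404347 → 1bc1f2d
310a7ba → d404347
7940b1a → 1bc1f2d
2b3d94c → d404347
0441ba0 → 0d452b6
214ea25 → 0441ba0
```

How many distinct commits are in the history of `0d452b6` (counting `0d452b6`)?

Walking parent pointers from 0d452b6: reachable set = {0ab9130, 0d452b6, 1079dcd, 1bb82f2, 1bc1f2d, 2e4fe1e, 33911d7, 33d4c26, 3e4c63a, 4e2de9d, 5f8cef6, 961cf0d, a50b7f6, e81f789}.
That is 14 commits.

14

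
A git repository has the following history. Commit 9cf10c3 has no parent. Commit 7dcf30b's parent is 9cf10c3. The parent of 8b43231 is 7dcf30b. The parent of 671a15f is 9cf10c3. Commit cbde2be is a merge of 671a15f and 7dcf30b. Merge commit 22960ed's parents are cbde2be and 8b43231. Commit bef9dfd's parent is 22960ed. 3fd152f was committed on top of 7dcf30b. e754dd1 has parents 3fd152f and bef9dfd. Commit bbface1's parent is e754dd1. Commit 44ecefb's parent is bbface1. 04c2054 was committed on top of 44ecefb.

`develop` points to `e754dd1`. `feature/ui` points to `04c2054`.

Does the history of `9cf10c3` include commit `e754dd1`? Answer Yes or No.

Ancestors of 9cf10c3: {9cf10c3}.
e754dd1 is not in that set, so it is not an ancestor of 9cf10c3.

No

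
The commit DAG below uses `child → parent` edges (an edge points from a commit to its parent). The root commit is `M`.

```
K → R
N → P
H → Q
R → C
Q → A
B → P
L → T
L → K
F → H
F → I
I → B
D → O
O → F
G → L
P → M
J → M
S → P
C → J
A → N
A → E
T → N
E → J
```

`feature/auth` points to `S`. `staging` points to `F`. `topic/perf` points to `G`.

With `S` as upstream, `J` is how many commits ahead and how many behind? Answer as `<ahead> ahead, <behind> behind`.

Reachable from J: {J, M}.
Reachable from S: {M, P, S}.
Only in J's history (ahead): {J} — 1.
Only in S's history (behind): {P, S} — 2.

1 ahead, 2 behind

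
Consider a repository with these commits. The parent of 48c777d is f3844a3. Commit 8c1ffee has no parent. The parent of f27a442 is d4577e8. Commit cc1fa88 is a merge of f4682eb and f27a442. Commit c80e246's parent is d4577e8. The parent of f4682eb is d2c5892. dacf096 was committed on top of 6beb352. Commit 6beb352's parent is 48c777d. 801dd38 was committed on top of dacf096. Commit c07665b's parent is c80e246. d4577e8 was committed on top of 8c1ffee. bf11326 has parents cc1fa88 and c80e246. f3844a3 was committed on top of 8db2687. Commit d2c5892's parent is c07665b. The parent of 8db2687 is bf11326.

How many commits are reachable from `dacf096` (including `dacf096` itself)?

Walking parent pointers from dacf096: reachable set = {48c777d, 6beb352, 8c1ffee, 8db2687, bf11326, c07665b, c80e246, cc1fa88, d2c5892, d4577e8, dacf096, f27a442, f3844a3, f4682eb}.
That is 14 commits.

14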